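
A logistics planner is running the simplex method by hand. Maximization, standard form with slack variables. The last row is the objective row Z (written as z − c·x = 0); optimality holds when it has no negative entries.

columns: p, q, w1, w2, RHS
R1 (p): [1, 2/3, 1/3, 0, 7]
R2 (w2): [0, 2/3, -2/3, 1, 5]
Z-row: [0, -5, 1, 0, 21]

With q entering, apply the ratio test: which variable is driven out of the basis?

Column q entries and ratios — p: 7/(2/3) = 21/2; w2: 5/(2/3) = 15/2.
Smallest ratio is 15/2 in the row of w2, so w2 leaves.

w2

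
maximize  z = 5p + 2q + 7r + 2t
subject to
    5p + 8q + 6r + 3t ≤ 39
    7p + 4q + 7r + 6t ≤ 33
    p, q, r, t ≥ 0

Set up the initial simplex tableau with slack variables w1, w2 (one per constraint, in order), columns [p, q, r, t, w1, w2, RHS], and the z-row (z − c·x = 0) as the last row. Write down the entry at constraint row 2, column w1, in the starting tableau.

0

Slack w1 belongs to constraint 1; its column is the unit vector e_1, so the entry in row 2 is 0.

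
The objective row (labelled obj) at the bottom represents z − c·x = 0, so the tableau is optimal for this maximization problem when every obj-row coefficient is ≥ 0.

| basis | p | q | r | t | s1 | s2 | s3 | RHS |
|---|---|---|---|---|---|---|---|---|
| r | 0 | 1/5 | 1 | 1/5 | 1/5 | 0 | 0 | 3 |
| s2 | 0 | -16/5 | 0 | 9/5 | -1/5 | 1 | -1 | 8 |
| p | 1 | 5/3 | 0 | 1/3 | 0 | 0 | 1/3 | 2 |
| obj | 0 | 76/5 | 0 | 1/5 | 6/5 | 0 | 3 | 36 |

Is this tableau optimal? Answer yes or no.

yes

Every obj-row coefficient is ≥ 0, so the tableau is optimal.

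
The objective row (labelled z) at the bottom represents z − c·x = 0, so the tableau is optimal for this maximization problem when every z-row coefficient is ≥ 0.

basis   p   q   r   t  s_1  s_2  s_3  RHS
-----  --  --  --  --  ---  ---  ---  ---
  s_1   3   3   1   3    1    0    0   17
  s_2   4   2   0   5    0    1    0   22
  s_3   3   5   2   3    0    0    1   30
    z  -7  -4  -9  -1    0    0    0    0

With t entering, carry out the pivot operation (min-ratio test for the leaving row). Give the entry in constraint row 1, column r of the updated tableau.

1

Ratio test on column t — row 1: 17/3 = 17/3; row 2: 22/5 = 22/5; row 3: 30/3 = 10. Minimum is 22/5 at row 2 (s_2 leaves); pivot element 5.
Divide row 2 by 5; eliminate column t from the other rows.
Row 1 update in column r: 1 − 3·0 = 1.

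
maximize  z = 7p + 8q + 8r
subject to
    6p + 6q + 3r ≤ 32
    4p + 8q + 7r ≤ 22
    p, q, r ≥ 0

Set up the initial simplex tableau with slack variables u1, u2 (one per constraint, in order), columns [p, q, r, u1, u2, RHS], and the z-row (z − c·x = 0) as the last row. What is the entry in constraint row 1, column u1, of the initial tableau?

1

Slack u1 belongs to constraint 1; its column is the unit vector e_1, so the entry in row 1 is 1.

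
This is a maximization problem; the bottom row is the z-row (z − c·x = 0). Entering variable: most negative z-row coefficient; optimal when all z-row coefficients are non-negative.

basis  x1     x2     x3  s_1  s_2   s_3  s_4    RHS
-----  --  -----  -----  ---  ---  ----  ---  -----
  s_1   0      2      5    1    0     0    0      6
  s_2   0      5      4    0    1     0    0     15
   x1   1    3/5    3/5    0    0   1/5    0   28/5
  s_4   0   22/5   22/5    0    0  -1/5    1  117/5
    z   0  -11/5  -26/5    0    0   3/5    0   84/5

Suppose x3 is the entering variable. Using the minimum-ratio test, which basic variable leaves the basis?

s_1

Column x3 entries and ratios — s_1: 6/5 = 6/5; s_2: 15/4 = 15/4; x1: (28/5)/(3/5) = 28/3; s_4: (117/5)/(22/5) = 117/22.
Smallest ratio is 6/5 in the row of s_1, so s_1 leaves.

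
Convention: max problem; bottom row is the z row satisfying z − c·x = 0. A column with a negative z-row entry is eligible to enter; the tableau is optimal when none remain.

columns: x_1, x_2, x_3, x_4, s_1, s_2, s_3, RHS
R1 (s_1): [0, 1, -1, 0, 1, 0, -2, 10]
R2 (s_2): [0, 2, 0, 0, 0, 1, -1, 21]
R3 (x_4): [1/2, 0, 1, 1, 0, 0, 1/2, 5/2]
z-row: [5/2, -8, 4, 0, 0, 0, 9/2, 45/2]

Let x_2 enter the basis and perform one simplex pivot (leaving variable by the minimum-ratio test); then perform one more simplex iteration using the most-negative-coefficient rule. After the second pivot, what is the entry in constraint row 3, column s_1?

1/3

Ratio test on column x_2 — row 1: 10/1 = 10; row 2: 21/2 = 21/2; row 3: entry 0 ≤ 0. Minimum is 10 at row 1 (s_1 leaves); pivot element 1.
Divide row 1 by 1; eliminate column x_2 from the other rows.
Second iteration: most negative z-row entry is -23/2 in column s_3, so s_3 enters.
Ratio test on column s_3 — row 1: entry -2 ≤ 0; row 2: 1/3 = 1/3; row 3: (5/2)/(1/2) = 5. Minimum is 1/3 at row 2 (s_2 leaves); pivot element 3.
Divide row 2 by 3; eliminate column s_3 from the other rows.
After both pivots, the entry at constraint row 3, column s_1 is 1/3.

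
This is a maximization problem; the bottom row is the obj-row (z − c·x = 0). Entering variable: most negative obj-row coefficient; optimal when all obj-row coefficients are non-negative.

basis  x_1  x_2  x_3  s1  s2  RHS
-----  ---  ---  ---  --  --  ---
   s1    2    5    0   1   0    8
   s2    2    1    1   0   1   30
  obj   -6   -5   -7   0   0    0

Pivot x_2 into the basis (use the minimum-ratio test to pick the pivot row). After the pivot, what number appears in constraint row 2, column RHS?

Ratio test on column x_2 — row 1: 8/5 = 8/5; row 2: 30/1 = 30. Minimum is 8/5 at row 1 (s1 leaves); pivot element 5.
Divide row 1 by 5; eliminate column x_2 from the other rows.
Row 2 update in column RHS: 30 − 1·(8/5) = 142/5.

142/5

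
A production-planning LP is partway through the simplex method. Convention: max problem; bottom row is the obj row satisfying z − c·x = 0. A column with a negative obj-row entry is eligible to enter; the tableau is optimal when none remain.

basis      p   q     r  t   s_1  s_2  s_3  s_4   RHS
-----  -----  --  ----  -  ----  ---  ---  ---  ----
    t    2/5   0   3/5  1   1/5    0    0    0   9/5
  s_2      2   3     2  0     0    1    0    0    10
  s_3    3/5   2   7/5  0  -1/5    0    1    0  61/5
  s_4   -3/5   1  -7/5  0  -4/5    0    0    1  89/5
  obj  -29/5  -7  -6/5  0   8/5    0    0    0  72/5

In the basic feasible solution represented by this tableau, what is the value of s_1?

s_1 is not in the basis, so in the current basic feasible solution s_1 = 0.

0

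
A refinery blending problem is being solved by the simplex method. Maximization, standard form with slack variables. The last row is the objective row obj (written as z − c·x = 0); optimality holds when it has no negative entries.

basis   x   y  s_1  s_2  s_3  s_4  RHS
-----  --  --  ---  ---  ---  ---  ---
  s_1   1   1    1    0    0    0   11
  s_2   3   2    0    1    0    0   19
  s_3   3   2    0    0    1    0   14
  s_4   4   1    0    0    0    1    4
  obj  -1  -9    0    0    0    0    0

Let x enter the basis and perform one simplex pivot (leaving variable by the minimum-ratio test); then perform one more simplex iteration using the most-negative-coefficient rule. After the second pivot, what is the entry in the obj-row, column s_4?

Ratio test on column x — row 1: 11/1 = 11; row 2: 19/3 = 19/3; row 3: 14/3 = 14/3; row 4: 4/4 = 1. Minimum is 1 at row 4 (s_4 leaves); pivot element 4.
Divide row 4 by 4; eliminate column x from the other rows.
Second iteration: most negative obj-row entry is -35/4 in column y, so y enters.
Ratio test on column y — row 1: 10/(3/4) = 40/3; row 2: 16/(5/4) = 64/5; row 3: 11/(5/4) = 44/5; row 4: 1/(1/4) = 4. Minimum is 4 at row 4 (x leaves); pivot element 1/4.
Divide row 4 by 1/4; eliminate column y from the other rows.
After both pivots, the entry at the obj-row, column s_4 is 9.

9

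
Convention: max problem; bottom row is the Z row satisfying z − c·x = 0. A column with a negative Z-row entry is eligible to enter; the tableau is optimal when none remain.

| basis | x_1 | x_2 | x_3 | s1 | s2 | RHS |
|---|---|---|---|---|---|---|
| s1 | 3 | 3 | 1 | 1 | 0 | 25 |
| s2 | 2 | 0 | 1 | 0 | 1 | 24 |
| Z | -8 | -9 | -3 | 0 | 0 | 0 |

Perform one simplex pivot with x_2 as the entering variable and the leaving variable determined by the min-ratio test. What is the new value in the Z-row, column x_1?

Ratio test on column x_2 — row 1: 25/3 = 25/3; row 2: entry 0 ≤ 0. Minimum is 25/3 at row 1 (s1 leaves); pivot element 3.
Divide row 1 by 3; eliminate column x_2 from the other rows.
Z-row update in column x_1: -8 − (-9)·1 = 1.

1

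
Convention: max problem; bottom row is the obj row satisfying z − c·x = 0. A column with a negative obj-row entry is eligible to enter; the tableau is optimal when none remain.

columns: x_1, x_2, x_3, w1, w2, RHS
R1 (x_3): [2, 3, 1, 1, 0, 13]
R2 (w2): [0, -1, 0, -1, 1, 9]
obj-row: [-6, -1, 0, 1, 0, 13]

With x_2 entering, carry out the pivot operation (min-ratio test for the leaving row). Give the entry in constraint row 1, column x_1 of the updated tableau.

Ratio test on column x_2 — row 1: 13/3 = 13/3; row 2: entry -1 ≤ 0. Minimum is 13/3 at row 1 (x_3 leaves); pivot element 3.
Divide row 1 by 3; eliminate column x_2 from the other rows.
In the new row 1, the x_1 entry is the old entry divided by the pivot: 2/3 = 2/3.

2/3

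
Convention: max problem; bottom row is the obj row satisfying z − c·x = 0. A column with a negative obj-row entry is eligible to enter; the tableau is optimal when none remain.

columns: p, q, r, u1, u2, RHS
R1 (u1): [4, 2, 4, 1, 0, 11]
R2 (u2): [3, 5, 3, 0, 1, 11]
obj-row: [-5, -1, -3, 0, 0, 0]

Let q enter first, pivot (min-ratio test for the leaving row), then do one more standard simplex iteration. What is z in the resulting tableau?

88/7

Ratio test on column q — row 1: 11/2 = 11/2; row 2: 11/5 = 11/5. Minimum is 11/5 at row 2 (u2 leaves); pivot element 5.
Pivot on row 2; the obj-row RHS becomes 0 − (-1)·(11/5) = 11/5.
Next entering variable (most negative obj-row entry -22/5): p.
Ratio test on column p — row 1: (33/5)/(14/5) = 33/14; row 2: (11/5)/(3/5) = 11/3. Minimum is 33/14 at row 1 (u1 leaves); pivot element 14/5.
After the second pivot the obj-row RHS is 11/5 − (-22/5)·(33/14) = 88/7.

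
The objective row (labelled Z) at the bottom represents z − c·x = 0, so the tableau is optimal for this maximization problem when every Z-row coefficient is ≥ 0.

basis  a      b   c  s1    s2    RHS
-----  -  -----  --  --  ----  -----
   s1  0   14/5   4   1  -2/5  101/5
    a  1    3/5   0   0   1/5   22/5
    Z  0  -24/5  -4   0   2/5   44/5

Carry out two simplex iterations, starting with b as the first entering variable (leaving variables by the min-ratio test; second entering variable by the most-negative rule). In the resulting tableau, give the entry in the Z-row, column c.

Ratio test on column b — row 1: (101/5)/(14/5) = 101/14; row 2: (22/5)/(3/5) = 22/3. Minimum is 101/14 at row 1 (s1 leaves); pivot element 14/5.
Divide row 1 by 14/5; eliminate column b from the other rows.
Second iteration: most negative Z-row entry is -2/7 in column s2, so s2 enters.
Ratio test on column s2 — row 1: entry -1/7 ≤ 0; row 2: (1/14)/(2/7) = 1/4. Minimum is 1/4 at row 2 (a leaves); pivot element 2/7.
Divide row 2 by 2/7; eliminate column s2 from the other rows.
After both pivots, the entry at the Z-row, column c is 2.

2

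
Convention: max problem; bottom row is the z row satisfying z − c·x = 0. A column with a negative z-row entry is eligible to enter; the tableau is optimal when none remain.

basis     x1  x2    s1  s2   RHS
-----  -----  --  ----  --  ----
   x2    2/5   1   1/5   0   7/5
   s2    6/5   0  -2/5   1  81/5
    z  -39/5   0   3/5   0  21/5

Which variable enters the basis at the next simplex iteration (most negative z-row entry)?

x1

Negative z-row entries: x1: -39/5.
The most negative is -39/5 in column x1, so x1 enters.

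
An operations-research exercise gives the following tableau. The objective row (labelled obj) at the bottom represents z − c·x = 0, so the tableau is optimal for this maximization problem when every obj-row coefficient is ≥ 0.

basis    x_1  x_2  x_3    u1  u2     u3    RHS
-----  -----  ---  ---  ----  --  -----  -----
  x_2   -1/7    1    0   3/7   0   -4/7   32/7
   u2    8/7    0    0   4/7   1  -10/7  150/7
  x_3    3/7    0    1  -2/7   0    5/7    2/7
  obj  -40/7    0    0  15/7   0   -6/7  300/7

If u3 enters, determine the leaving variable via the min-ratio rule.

x_3

Column u3 entries and ratios — x_2: -4/7 ≤ 0, skip; u2: -10/7 ≤ 0, skip; x_3: (2/7)/(5/7) = 2/5.
Smallest ratio is 2/5 in the row of x_3, so x_3 leaves.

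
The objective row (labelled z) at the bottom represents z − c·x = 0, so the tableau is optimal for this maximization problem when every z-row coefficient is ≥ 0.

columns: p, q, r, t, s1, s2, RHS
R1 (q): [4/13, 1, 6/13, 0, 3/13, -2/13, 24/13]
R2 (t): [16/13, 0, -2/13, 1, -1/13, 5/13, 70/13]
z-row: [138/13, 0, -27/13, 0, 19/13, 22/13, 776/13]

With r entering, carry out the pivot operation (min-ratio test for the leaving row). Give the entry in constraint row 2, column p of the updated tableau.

4/3

Ratio test on column r — row 1: (24/13)/(6/13) = 4; row 2: entry -2/13 ≤ 0. Minimum is 4 at row 1 (q leaves); pivot element 6/13.
Divide row 1 by 6/13; eliminate column r from the other rows.
Row 2 update in column p: 16/13 − (-2/13)·(2/3) = 4/3.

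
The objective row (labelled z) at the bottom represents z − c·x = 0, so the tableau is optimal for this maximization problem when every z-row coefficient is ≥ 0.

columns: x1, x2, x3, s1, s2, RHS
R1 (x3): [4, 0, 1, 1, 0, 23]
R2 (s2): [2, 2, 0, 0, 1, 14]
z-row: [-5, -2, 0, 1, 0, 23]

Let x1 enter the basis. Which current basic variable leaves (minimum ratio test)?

Column x1 entries and ratios — x3: 23/4 = 23/4; s2: 14/2 = 7.
Smallest ratio is 23/4 in the row of x3, so x3 leaves.

x3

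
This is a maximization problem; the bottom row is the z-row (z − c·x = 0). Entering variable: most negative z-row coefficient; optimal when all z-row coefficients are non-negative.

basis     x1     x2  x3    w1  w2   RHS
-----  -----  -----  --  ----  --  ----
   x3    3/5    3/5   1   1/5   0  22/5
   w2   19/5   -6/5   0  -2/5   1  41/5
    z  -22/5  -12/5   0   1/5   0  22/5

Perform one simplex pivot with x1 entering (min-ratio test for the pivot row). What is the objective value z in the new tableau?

Ratio test on column x1 — row 1: (22/5)/(3/5) = 22/3; row 2: (41/5)/(19/5) = 41/19. Minimum is 41/19 at row 2 (w2 leaves); pivot element 19/5.
Pivot on row 2; the z-row RHS becomes 22/5 − (-22/5)·(41/19) = 264/19.

264/19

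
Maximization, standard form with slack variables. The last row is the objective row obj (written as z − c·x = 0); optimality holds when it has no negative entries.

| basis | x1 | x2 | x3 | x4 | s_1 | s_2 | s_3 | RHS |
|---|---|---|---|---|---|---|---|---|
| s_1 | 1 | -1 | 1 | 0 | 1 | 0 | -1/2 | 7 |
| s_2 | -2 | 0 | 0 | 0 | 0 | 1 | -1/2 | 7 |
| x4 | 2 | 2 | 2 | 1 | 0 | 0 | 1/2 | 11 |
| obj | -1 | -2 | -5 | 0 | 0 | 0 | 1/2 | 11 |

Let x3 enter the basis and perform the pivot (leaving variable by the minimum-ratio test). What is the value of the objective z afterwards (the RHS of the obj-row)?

77/2

Ratio test on column x3 — row 1: 7/1 = 7; row 2: entry 0 ≤ 0; row 3: 11/2 = 11/2. Minimum is 11/2 at row 3 (x4 leaves); pivot element 2.
Pivot on row 3; the obj-row RHS becomes 11 − (-5)·(11/2) = 77/2.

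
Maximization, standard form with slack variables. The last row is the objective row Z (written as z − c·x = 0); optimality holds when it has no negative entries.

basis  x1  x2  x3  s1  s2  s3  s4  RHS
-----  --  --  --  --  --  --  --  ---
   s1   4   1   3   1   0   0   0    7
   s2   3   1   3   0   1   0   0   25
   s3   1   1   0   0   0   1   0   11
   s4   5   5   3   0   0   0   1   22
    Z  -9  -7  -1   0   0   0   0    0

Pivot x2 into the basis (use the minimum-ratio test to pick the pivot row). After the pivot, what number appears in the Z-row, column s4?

Ratio test on column x2 — row 1: 7/1 = 7; row 2: 25/1 = 25; row 3: 11/1 = 11; row 4: 22/5 = 22/5. Minimum is 22/5 at row 4 (s4 leaves); pivot element 5.
Divide row 4 by 5; eliminate column x2 from the other rows.
Z-row update in column s4: 0 − (-7)·(1/5) = 7/5.

7/5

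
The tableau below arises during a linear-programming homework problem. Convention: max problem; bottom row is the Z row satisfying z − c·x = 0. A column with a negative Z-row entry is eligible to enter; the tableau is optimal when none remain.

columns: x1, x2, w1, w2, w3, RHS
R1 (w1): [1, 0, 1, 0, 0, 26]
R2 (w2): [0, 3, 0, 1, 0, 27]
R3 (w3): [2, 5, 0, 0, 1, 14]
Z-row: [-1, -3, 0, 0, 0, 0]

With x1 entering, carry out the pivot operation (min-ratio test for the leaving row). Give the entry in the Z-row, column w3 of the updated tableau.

1/2

Ratio test on column x1 — row 1: 26/1 = 26; row 2: entry 0 ≤ 0; row 3: 14/2 = 7. Minimum is 7 at row 3 (w3 leaves); pivot element 2.
Divide row 3 by 2; eliminate column x1 from the other rows.
Z-row update in column w3: 0 − (-1)·(1/2) = 1/2.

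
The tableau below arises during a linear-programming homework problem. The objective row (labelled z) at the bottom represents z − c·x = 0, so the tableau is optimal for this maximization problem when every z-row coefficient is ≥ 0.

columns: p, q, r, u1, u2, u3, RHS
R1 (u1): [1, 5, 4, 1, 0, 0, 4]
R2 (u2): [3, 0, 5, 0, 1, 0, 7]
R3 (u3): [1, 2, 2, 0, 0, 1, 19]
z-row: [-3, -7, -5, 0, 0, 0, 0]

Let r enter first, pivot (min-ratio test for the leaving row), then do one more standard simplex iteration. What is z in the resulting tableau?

7

Ratio test on column r — row 1: 4/4 = 1; row 2: 7/5 = 7/5; row 3: 19/2 = 19/2. Minimum is 1 at row 1 (u1 leaves); pivot element 4.
Pivot on row 1; the z-row RHS becomes 0 − (-5)·1 = 5.
Next entering variable (most negative z-row entry -7/4): p.
Ratio test on column p — row 1: 1/(1/4) = 4; row 2: 2/(7/4) = 8/7; row 3: 17/(1/2) = 34. Minimum is 8/7 at row 2 (u2 leaves); pivot element 7/4.
After the second pivot the z-row RHS is 5 − (-7/4)·(8/7) = 7.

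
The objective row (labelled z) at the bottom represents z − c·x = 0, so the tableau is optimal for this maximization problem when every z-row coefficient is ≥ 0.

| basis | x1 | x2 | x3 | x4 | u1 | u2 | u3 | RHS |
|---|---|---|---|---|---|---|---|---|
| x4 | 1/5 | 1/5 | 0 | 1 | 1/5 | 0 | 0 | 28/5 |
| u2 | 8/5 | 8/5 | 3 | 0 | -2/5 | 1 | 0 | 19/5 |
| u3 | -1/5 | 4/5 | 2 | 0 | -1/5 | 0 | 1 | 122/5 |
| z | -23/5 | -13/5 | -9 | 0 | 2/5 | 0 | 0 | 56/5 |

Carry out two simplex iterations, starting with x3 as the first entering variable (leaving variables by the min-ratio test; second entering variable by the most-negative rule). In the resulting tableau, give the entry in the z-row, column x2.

Ratio test on column x3 — row 1: entry 0 ≤ 0; row 2: (19/5)/3 = 19/15; row 3: (122/5)/2 = 61/5. Minimum is 19/15 at row 2 (u2 leaves); pivot element 3.
Divide row 2 by 3; eliminate column x3 from the other rows.
Second iteration: most negative z-row entry is -4/5 in column u1, so u1 enters.
Ratio test on column u1 — row 1: (28/5)/(1/5) = 28; row 2: entry -2/15 ≤ 0; row 3: (328/15)/(1/15) = 328. Minimum is 28 at row 1 (x4 leaves); pivot element 1/5.
Divide row 1 by 1/5; eliminate column u1 from the other rows.
After both pivots, the entry at the z-row, column x2 is 3.

3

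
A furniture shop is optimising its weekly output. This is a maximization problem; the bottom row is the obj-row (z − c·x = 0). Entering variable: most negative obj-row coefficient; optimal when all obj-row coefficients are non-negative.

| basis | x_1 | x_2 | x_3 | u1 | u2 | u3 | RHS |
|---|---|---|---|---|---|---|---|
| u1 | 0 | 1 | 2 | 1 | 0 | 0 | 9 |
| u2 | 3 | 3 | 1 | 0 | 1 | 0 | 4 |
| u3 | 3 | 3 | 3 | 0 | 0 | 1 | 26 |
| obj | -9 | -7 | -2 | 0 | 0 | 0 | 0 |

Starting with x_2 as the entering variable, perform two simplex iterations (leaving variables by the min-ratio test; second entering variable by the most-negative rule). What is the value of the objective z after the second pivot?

12

Ratio test on column x_2 — row 1: 9/1 = 9; row 2: 4/3 = 4/3; row 3: 26/3 = 26/3. Minimum is 4/3 at row 2 (u2 leaves); pivot element 3.
Pivot on row 2; the obj-row RHS becomes 0 − (-7)·(4/3) = 28/3.
Next entering variable (most negative obj-row entry -2): x_1.
Ratio test on column x_1 — row 1: entry -1 ≤ 0; row 2: (4/3)/1 = 4/3; row 3: entry 0 ≤ 0. Minimum is 4/3 at row 2 (x_2 leaves); pivot element 1.
After the second pivot the obj-row RHS is 28/3 − (-2)·(4/3) = 12.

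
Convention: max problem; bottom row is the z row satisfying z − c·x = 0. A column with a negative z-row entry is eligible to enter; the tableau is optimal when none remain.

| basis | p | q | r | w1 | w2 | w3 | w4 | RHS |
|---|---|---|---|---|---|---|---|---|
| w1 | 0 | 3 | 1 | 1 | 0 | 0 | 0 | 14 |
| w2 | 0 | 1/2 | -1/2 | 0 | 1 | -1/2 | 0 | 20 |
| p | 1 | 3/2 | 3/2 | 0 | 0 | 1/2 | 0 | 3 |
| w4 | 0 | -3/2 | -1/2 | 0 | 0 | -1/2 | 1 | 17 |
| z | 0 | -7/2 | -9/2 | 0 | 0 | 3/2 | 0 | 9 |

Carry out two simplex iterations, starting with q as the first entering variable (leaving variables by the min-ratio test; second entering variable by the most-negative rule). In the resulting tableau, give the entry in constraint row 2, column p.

Ratio test on column q — row 1: 14/3 = 14/3; row 2: 20/(1/2) = 40; row 3: 3/(3/2) = 2; row 4: entry -3/2 ≤ 0. Minimum is 2 at row 3 (p leaves); pivot element 3/2.
Divide row 3 by 3/2; eliminate column q from the other rows.
Second iteration: most negative z-row entry is -1 in column r, so r enters.
Ratio test on column r — row 1: entry -2 ≤ 0; row 2: entry -1 ≤ 0; row 3: 2/1 = 2; row 4: 20/1 = 20. Minimum is 2 at row 3 (q leaves); pivot element 1.
Divide row 3 by 1; eliminate column r from the other rows.
After both pivots, the entry at constraint row 2, column p is 1/3.

1/3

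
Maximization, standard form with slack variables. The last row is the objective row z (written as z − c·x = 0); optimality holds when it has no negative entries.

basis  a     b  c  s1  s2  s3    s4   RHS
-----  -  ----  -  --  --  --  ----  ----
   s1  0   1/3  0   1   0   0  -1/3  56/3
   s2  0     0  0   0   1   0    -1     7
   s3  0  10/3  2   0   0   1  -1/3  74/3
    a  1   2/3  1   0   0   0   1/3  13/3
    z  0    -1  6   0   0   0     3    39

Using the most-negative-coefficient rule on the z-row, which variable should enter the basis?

Negative z-row entries: b: -1.
The most negative is -1 in column b, so b enters.

b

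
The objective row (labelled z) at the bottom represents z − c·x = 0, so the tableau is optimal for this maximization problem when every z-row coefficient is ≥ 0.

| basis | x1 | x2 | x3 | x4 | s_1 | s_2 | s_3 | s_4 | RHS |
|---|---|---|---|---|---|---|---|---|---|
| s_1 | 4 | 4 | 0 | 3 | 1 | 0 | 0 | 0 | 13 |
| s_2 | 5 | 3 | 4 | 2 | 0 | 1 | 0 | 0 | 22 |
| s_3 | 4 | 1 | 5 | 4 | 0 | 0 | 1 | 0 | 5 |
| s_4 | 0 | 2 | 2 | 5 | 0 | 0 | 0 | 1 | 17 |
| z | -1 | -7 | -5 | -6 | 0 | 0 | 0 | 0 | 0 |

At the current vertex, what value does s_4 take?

17

s_4 is basic (row 4); its value is the RHS of that row, 17.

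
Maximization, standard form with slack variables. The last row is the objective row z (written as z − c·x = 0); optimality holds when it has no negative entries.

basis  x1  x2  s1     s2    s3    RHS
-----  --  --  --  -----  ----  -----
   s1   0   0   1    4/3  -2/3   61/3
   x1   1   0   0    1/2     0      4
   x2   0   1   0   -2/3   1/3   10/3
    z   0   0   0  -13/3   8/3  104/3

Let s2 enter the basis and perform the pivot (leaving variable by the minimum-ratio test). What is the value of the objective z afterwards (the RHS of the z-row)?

208/3

Ratio test on column s2 — row 1: (61/3)/(4/3) = 61/4; row 2: 4/(1/2) = 8; row 3: entry -2/3 ≤ 0. Minimum is 8 at row 2 (x1 leaves); pivot element 1/2.
Pivot on row 2; the z-row RHS becomes 104/3 − (-13/3)·8 = 208/3.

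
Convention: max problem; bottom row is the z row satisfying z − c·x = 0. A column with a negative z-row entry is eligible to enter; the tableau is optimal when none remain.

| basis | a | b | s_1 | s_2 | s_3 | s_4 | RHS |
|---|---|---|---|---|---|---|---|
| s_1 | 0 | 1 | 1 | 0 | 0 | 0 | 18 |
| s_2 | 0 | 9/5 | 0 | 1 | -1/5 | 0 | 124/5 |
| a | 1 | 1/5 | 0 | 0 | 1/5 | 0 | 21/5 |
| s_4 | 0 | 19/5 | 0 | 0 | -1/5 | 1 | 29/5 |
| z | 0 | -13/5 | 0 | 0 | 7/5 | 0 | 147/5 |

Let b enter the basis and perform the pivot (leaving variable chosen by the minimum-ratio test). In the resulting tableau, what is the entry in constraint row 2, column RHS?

419/19

Ratio test on column b — row 1: 18/1 = 18; row 2: (124/5)/(9/5) = 124/9; row 3: (21/5)/(1/5) = 21; row 4: (29/5)/(19/5) = 29/19. Minimum is 29/19 at row 4 (s_4 leaves); pivot element 19/5.
Divide row 4 by 19/5; eliminate column b from the other rows.
Row 2 update in column RHS: 124/5 − (9/5)·(29/19) = 419/19.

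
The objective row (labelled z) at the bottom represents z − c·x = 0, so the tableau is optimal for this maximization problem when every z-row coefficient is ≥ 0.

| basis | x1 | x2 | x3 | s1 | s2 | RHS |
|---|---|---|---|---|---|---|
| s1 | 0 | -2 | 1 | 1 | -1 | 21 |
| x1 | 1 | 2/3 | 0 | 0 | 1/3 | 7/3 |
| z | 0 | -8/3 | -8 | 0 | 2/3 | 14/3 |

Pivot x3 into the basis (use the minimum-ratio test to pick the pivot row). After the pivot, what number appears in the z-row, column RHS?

518/3

Ratio test on column x3 — row 1: 21/1 = 21; row 2: entry 0 ≤ 0. Minimum is 21 at row 1 (s1 leaves); pivot element 1.
Divide row 1 by 1; eliminate column x3 from the other rows.
z-row update in column RHS: 14/3 − (-8)·21 = 518/3.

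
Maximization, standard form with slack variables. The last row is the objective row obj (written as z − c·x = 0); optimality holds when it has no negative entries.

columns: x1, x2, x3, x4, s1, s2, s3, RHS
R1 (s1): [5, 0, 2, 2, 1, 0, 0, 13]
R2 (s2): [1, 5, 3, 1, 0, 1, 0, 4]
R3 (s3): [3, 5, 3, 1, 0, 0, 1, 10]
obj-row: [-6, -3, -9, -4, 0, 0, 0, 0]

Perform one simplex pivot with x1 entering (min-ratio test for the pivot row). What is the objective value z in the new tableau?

Ratio test on column x1 — row 1: 13/5 = 13/5; row 2: 4/1 = 4; row 3: 10/3 = 10/3. Minimum is 13/5 at row 1 (s1 leaves); pivot element 5.
Pivot on row 1; the obj-row RHS becomes 0 − (-6)·(13/5) = 78/5.

78/5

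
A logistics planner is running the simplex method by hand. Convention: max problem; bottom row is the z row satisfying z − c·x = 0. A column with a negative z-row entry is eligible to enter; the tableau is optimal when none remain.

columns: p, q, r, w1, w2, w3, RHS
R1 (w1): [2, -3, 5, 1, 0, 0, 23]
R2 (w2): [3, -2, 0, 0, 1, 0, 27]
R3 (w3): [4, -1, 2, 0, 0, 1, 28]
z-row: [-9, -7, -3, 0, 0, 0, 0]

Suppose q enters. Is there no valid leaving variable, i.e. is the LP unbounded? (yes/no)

yes

Every constraint-row entry in column q is ≤ 0, so increasing q is unbounded.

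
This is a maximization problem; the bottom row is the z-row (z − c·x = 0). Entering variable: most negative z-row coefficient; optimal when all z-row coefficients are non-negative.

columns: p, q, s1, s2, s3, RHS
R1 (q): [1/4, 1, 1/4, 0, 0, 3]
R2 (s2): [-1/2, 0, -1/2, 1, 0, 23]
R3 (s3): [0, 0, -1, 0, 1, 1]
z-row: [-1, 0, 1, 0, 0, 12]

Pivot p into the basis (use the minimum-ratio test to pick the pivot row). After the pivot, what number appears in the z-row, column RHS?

Ratio test on column p — row 1: 3/(1/4) = 12; row 2: entry -1/2 ≤ 0; row 3: entry 0 ≤ 0. Minimum is 12 at row 1 (q leaves); pivot element 1/4.
Divide row 1 by 1/4; eliminate column p from the other rows.
z-row update in column RHS: 12 − (-1)·12 = 24.

24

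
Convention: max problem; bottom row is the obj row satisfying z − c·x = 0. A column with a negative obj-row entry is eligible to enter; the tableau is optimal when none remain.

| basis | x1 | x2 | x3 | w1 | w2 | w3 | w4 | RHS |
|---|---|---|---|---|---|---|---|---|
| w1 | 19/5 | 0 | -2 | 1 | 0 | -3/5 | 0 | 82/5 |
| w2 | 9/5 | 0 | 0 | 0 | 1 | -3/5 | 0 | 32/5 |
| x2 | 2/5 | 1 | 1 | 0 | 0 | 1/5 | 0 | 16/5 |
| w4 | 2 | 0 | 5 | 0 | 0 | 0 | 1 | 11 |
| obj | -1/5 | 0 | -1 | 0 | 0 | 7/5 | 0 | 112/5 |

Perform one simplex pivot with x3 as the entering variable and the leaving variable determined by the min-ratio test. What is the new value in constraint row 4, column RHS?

11/5

Ratio test on column x3 — row 1: entry -2 ≤ 0; row 2: entry 0 ≤ 0; row 3: (16/5)/1 = 16/5; row 4: 11/5 = 11/5. Minimum is 11/5 at row 4 (w4 leaves); pivot element 5.
Divide row 4 by 5; eliminate column x3 from the other rows.
In the new row 4, the RHS entry is the old entry divided by the pivot: 11/5 = 11/5.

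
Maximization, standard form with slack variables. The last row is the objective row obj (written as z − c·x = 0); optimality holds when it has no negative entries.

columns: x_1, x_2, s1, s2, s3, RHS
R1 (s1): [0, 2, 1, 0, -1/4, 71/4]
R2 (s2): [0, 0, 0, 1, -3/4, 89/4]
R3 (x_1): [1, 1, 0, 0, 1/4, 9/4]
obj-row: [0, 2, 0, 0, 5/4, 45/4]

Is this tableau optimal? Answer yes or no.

Every obj-row coefficient is ≥ 0, so the tableau is optimal.

yes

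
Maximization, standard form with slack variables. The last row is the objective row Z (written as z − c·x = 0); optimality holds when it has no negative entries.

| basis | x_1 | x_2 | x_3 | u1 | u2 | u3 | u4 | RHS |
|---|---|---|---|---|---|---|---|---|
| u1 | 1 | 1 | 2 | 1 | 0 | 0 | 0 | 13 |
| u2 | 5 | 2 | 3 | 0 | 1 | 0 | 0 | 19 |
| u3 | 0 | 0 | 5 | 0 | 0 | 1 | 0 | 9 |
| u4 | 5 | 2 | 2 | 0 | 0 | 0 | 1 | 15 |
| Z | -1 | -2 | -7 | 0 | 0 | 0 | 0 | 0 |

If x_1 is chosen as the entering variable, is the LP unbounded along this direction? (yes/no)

Column x_1 has positive entries in row(s) 1, 2, 4, so the ratio test bounds it — not unbounded.

no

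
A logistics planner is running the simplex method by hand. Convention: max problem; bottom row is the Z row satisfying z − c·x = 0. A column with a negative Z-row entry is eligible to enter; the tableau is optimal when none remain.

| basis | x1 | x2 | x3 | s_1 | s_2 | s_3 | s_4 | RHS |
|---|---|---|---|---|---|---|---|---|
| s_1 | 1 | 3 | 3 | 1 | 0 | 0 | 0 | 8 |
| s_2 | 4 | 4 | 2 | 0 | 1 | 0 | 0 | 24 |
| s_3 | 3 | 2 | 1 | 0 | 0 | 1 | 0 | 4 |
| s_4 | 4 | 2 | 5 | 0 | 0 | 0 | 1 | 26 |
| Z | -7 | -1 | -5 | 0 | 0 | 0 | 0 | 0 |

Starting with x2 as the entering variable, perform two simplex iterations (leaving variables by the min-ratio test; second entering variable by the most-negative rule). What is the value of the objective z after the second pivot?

28/3

Ratio test on column x2 — row 1: 8/3 = 8/3; row 2: 24/4 = 6; row 3: 4/2 = 2; row 4: 26/2 = 13. Minimum is 2 at row 3 (s_3 leaves); pivot element 2.
Pivot on row 3; the Z-row RHS becomes 0 − (-1)·2 = 2.
Next entering variable (most negative Z-row entry -11/2): x1.
Ratio test on column x1 — row 1: entry -7/2 ≤ 0; row 2: entry -2 ≤ 0; row 3: 2/(3/2) = 4/3; row 4: 22/1 = 22. Minimum is 4/3 at row 3 (x2 leaves); pivot element 3/2.
After the second pivot the Z-row RHS is 2 − (-11/2)·(4/3) = 28/3.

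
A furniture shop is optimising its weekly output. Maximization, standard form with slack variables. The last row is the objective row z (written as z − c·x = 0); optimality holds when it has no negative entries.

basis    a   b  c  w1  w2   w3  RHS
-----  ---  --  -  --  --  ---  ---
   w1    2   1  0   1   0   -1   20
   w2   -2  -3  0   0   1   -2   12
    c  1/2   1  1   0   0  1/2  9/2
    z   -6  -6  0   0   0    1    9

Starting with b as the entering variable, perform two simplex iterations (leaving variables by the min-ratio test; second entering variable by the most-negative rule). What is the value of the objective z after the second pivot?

63

Ratio test on column b — row 1: 20/1 = 20; row 2: entry -3 ≤ 0; row 3: (9/2)/1 = 9/2. Minimum is 9/2 at row 3 (c leaves); pivot element 1.
Pivot on row 3; the z-row RHS becomes 9 − (-6)·(9/2) = 36.
Next entering variable (most negative z-row entry -3): a.
Ratio test on column a — row 1: (31/2)/(3/2) = 31/3; row 2: entry -1/2 ≤ 0; row 3: (9/2)/(1/2) = 9. Minimum is 9 at row 3 (b leaves); pivot element 1/2.
After the second pivot the z-row RHS is 36 − (-3)·9 = 63.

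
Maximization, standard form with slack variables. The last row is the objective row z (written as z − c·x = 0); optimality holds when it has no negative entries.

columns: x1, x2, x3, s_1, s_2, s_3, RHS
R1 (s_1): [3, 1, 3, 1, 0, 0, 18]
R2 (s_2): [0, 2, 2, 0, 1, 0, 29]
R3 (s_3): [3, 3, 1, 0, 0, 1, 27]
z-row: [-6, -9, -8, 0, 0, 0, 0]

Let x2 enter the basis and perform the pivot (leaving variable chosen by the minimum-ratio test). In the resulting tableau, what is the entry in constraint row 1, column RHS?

Ratio test on column x2 — row 1: 18/1 = 18; row 2: 29/2 = 29/2; row 3: 27/3 = 9. Minimum is 9 at row 3 (s_3 leaves); pivot element 3.
Divide row 3 by 3; eliminate column x2 from the other rows.
Row 1 update in column RHS: 18 − 1·9 = 9.

9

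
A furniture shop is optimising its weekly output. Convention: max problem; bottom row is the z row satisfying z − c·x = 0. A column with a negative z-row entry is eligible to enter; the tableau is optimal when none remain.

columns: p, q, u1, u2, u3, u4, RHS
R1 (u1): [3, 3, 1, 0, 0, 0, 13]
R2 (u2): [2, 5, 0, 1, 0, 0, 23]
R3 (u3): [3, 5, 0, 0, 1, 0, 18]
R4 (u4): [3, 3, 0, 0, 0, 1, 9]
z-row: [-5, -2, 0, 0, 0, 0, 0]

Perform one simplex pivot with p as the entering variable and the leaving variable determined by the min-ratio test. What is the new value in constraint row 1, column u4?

-1

Ratio test on column p — row 1: 13/3 = 13/3; row 2: 23/2 = 23/2; row 3: 18/3 = 6; row 4: 9/3 = 3. Minimum is 3 at row 4 (u4 leaves); pivot element 3.
Divide row 4 by 3; eliminate column p from the other rows.
Row 1 update in column u4: 0 − 3·(1/3) = -1.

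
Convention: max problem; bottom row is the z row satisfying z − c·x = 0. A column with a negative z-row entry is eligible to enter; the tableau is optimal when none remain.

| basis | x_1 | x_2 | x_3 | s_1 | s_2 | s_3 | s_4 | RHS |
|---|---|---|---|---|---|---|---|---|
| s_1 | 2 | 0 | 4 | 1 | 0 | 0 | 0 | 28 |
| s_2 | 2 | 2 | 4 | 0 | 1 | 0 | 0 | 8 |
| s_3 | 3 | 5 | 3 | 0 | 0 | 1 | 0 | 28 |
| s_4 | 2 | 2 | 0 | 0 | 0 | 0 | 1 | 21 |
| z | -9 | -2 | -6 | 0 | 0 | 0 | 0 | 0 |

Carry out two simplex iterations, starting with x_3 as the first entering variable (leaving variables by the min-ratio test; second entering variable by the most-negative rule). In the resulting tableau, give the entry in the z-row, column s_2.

9/2

Ratio test on column x_3 — row 1: 28/4 = 7; row 2: 8/4 = 2; row 3: 28/3 = 28/3; row 4: entry 0 ≤ 0. Minimum is 2 at row 2 (s_2 leaves); pivot element 4.
Divide row 2 by 4; eliminate column x_3 from the other rows.
Second iteration: most negative z-row entry is -6 in column x_1, so x_1 enters.
Ratio test on column x_1 — row 1: entry 0 ≤ 0; row 2: 2/(1/2) = 4; row 3: 22/(3/2) = 44/3; row 4: 21/2 = 21/2. Minimum is 4 at row 2 (x_3 leaves); pivot element 1/2.
Divide row 2 by 1/2; eliminate column x_1 from the other rows.
After both pivots, the entry at the z-row, column s_2 is 9/2.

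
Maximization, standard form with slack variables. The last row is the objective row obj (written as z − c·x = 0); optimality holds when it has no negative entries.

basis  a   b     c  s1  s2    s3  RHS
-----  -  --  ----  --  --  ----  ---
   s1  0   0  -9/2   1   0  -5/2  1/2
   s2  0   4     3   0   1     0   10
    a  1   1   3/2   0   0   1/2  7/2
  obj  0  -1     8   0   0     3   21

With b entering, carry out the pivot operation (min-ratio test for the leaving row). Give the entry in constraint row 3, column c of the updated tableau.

Ratio test on column b — row 1: entry 0 ≤ 0; row 2: 10/4 = 5/2; row 3: (7/2)/1 = 7/2. Minimum is 5/2 at row 2 (s2 leaves); pivot element 4.
Divide row 2 by 4; eliminate column b from the other rows.
Row 3 update in column c: 3/2 − 1·(3/4) = 3/4.

3/4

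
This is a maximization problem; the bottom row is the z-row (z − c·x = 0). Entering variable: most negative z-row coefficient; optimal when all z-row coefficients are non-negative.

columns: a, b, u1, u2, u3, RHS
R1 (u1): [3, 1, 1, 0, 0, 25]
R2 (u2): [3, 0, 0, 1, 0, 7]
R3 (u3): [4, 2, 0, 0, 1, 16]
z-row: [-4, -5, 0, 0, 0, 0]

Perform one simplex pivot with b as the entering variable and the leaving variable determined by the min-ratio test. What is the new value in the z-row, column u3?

5/2

Ratio test on column b — row 1: 25/1 = 25; row 2: entry 0 ≤ 0; row 3: 16/2 = 8. Minimum is 8 at row 3 (u3 leaves); pivot element 2.
Divide row 3 by 2; eliminate column b from the other rows.
z-row update in column u3: 0 − (-5)·(1/2) = 5/2.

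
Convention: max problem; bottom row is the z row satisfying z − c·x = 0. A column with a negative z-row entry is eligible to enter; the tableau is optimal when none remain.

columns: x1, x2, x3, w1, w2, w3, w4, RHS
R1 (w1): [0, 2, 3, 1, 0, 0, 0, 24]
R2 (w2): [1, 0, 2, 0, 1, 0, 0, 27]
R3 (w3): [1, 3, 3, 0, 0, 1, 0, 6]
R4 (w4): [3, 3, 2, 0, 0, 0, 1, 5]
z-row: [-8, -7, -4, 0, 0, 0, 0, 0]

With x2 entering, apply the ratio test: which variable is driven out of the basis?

w4

Column x2 entries and ratios — w1: 24/2 = 12; w2: 0 ≤ 0, skip; w3: 6/3 = 2; w4: 5/3 = 5/3.
Smallest ratio is 5/3 in the row of w4, so w4 leaves.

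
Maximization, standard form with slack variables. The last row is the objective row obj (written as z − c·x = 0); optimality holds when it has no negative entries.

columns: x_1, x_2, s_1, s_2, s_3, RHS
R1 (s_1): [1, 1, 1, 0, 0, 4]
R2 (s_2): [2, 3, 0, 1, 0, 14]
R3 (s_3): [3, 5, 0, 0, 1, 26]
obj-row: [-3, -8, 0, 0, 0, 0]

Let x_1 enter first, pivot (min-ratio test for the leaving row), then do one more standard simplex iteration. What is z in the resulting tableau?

32

Ratio test on column x_1 — row 1: 4/1 = 4; row 2: 14/2 = 7; row 3: 26/3 = 26/3. Minimum is 4 at row 1 (s_1 leaves); pivot element 1.
Pivot on row 1; the obj-row RHS becomes 0 − (-3)·4 = 12.
Next entering variable (most negative obj-row entry -5): x_2.
Ratio test on column x_2 — row 1: 4/1 = 4; row 2: 6/1 = 6; row 3: 14/2 = 7. Minimum is 4 at row 1 (x_1 leaves); pivot element 1.
After the second pivot the obj-row RHS is 12 − (-5)·4 = 32.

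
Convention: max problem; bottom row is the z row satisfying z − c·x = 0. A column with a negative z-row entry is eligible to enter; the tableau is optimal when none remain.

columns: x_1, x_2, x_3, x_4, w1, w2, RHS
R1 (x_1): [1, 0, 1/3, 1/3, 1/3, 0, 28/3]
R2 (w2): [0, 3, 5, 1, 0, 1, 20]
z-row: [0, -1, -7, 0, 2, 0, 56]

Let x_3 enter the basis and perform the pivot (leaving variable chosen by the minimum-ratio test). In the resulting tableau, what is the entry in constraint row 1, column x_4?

Ratio test on column x_3 — row 1: (28/3)/(1/3) = 28; row 2: 20/5 = 4. Minimum is 4 at row 2 (w2 leaves); pivot element 5.
Divide row 2 by 5; eliminate column x_3 from the other rows.
Row 1 update in column x_4: 1/3 − (1/3)·(1/5) = 4/15.

4/15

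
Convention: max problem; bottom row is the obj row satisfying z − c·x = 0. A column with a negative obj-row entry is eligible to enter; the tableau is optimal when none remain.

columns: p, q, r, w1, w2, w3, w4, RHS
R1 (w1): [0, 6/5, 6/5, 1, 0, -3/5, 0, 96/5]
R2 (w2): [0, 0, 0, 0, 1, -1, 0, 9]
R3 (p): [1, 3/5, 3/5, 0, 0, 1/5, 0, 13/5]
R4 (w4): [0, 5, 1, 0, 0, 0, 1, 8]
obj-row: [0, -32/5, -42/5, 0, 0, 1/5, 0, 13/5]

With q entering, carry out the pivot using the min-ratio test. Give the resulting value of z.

321/25

Ratio test on column q — row 1: (96/5)/(6/5) = 16; row 2: entry 0 ≤ 0; row 3: (13/5)/(3/5) = 13/3; row 4: 8/5 = 8/5. Minimum is 8/5 at row 4 (w4 leaves); pivot element 5.
Pivot on row 4; the obj-row RHS becomes 13/5 − (-32/5)·(8/5) = 321/25.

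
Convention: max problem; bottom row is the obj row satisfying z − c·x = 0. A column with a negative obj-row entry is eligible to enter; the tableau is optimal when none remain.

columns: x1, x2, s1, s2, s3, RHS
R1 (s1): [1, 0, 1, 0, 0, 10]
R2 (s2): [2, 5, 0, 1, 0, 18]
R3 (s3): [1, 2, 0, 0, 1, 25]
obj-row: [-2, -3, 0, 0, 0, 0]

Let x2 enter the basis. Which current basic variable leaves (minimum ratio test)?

Column x2 entries and ratios — s1: 0 ≤ 0, skip; s2: 18/5 = 18/5; s3: 25/2 = 25/2.
Smallest ratio is 18/5 in the row of s2, so s2 leaves.

s2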